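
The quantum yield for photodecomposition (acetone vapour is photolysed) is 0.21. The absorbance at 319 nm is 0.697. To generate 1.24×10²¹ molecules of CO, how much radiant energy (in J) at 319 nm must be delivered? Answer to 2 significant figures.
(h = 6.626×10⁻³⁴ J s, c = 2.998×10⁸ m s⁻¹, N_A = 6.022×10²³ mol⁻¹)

Product: 1.24×10²¹ / 6.022×10²³ = 0.002059 mol.
Photons that must be absorbed: 0.002059 / 0.21 = 0.009805 mol.
Fraction absorbed: 1 − 10^(−0.697) = 0.7991.
Incident photons needed: 0.009805 / 0.7991 = 0.01227 mol.
Photon energy: hc/λ = 6.227×10⁻¹⁹ J; per mole, 3.750×10⁵ J mol⁻¹.
Energy required: 0.01227 × 3.750×10⁵ = 4600 J.

4600 J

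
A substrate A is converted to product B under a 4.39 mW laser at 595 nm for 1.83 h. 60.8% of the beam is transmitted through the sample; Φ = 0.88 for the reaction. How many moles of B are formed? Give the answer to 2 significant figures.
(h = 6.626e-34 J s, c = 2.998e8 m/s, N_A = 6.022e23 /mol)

Photon energy at 595 nm: hc/λ = (6.626e-34)(2.998e8)/(595e-9) = 3.339e-19 J.
Energy delivered: (4.39 mW)(6588 s) = 28.92 J.
Photons incident: 28.92 / 3.339e-19 = 8.661e19, i.e. 8.661e19/6.022e23 = 1.438e-4 mol.
Fraction absorbed: 1 − 60.8/100 = 0.3920.
Photons absorbed: 0.3920 × 1.438e-4 = 5.637e-5 mol.
Product: Φ × n_abs = 0.88 × 5.637e-5 = 4.961e-5 mol.

5.0e-5 mol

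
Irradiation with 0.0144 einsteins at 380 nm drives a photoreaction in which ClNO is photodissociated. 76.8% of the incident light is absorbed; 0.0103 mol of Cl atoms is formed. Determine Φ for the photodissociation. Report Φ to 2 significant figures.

Φ = 0.93

Photons absorbed: 0.768 × 0.0144 = 0.01106 mol.
Φ = 0.0103 mol / 0.01106 mol photons = 0.93.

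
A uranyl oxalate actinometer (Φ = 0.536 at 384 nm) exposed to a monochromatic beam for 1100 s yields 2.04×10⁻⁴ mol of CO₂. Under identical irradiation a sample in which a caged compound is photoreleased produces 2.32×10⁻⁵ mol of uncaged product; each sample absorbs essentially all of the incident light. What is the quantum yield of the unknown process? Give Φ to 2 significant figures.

Photons absorbed by the actinometer: 2.04×10⁻⁴ / 0.536 = 3.806×10⁻⁴ mol.
Φ(unknown) = 2.32×10⁻⁵ / 3.806×10⁻⁴ = 0.061.

Φ = 0.061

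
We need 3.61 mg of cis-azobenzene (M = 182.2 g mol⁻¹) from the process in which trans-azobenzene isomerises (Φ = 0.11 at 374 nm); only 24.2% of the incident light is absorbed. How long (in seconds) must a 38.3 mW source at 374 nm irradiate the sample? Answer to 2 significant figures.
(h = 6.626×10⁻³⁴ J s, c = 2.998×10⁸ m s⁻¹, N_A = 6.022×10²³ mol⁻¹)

t ≈ 6200 s

Product: 3.61 mg / 182.2 g mol⁻¹ = 1.981×10⁻⁵ mol.
Photons that must be absorbed: 1.981×10⁻⁵ / 0.11 = 1.801×10⁻⁴ mol.
Incident photons needed: 1.801×10⁻⁴ / 0.242 = 7.442×10⁻⁴ mol.
Photon energy: hc/λ = 5.311×10⁻¹⁹ J; per mole, 3.198×10⁵ J mol⁻¹.
Energy required: 7.442×10⁻⁴ × 3.198×10⁵ = 238.0 J.
Time: 238.0 J / 0.0383 W = 6200 s.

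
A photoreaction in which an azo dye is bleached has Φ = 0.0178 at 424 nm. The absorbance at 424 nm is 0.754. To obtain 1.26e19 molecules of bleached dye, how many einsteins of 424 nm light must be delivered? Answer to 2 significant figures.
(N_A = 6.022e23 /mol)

Product: 1.26e19 / 6.022e23 = 2.092e-5 mol.
Photons that must be absorbed: 2.092e-5 / 0.0178 = 0.001175 mol.
Fraction absorbed: 1 − 10^(−0.754) = 0.8238.
Incident photons needed: 0.001175 / 0.8238 = 0.001426 mol.

0.0014 einstein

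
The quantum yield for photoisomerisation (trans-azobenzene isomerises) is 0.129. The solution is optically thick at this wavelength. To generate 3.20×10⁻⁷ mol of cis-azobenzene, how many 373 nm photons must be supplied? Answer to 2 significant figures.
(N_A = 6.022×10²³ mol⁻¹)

1.5×10¹⁸ photons

Photons that must be absorbed: 3.20×10⁻⁷ / 0.129 = 2.481×10⁻⁶ mol.
Photon count: 2.481×10⁻⁶ × 6.022×10²³ = 1.5×10¹⁸.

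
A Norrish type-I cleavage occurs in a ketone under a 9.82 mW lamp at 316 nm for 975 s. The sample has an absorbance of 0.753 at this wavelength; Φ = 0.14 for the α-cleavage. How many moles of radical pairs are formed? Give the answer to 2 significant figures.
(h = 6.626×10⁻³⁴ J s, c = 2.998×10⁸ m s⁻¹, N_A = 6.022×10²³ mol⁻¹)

Photon energy at 316 nm: hc/λ = (6.626×10⁻³⁴)(2.998×10⁸)/(316×10⁻⁹) = 6.286×10⁻¹⁹ J.
Energy delivered: (9.82 mW)(975 s) = 9.575 J.
Photons incident: 9.575 / 6.286×10⁻¹⁹ = 1.523×10¹⁹, i.e. 1.523×10¹⁹/6.022×10²³ = 2.529×10⁻⁵ mol.
Fraction absorbed: 1 − 10^(−0.753) = 0.8234.
Photons absorbed: 0.8234 × 2.529×10⁻⁵ = 2.082×10⁻⁵ mol.
Product: Φ × n_abs = 0.14 × 2.082×10⁻⁵ = 2.915×10⁻⁶ mol.

2.9×10⁻⁶ mol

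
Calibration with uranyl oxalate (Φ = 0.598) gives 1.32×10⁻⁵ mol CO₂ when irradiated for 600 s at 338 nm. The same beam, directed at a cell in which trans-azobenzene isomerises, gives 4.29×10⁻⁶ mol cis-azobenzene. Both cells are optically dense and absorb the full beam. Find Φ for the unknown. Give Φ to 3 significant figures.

Photons absorbed by the actinometer: 1.32×10⁻⁵ / 0.598 = 2.207×10⁻⁵ mol.
Φ(unknown) = 4.29×10⁻⁶ / 2.207×10⁻⁵ = 0.194.

Φ = 0.194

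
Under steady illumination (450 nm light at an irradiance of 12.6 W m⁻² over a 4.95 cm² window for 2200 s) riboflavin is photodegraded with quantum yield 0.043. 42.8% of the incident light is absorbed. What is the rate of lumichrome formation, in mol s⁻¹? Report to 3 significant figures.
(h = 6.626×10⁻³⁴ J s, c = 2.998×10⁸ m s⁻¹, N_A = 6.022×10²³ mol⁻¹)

Photon energy at 450 nm: hc/λ = (6.626×10⁻³⁴)(2.998×10⁸)/(450×10⁻⁹) = 4.414×10⁻¹⁹ J.
Energy delivered: (12.6 W m⁻²)(4.95×10⁻⁴ m²)(2200 s) = 13.72 J.
Photons incident: 13.72 / 4.414×10⁻¹⁹ = 3.108×10¹⁹, i.e. 3.108×10¹⁹/6.022×10²³ = 5.161×10⁻⁵ mol.
Photons absorbed: 0.428 × 5.161×10⁻⁵ = 2.209×10⁻⁵ mol.
Product formed: 0.043 × 2.209×10⁻⁵ = 9.499×10⁻⁷ mol.
Rate: 9.499×10⁻⁷ / 2200 s = 4.32×10⁻¹⁰ mol s⁻¹.

4.32×10⁻¹⁰ mol s⁻¹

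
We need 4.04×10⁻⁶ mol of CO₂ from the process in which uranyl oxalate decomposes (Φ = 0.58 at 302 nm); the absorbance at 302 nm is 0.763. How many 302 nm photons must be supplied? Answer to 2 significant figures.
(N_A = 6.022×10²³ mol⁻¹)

Photons that must be absorbed: 4.04×10⁻⁶ / 0.58 = 6.966×10⁻⁶ mol.
Fraction absorbed: 1 − 10^(−0.763) = 0.8274.
Incident photons needed: 6.966×10⁻⁶ / 0.8274 = 8.419×10⁻⁶ mol.
Photon count: 8.419×10⁻⁶ × 6.022×10²³ = 5.1×10¹⁸.

5.1×10¹⁸ photons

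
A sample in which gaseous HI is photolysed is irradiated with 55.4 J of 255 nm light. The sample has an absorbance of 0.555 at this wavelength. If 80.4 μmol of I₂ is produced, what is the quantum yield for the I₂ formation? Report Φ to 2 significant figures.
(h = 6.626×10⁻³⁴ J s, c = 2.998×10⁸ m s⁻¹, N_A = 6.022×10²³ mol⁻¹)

Product: 80.4 μmol = 8.04×10⁻⁵ mol.
Photon energy at 255 nm: hc/λ = (6.626×10⁻³⁴)(2.998×10⁸)/(255×10⁻⁹) = 7.790×10⁻¹⁹ J.
Photons incident: 55.4 / 7.790×10⁻¹⁹ = 7.112×10¹⁹, i.e. 7.112×10¹⁹/6.022×10²³ = 1.181×10⁻⁴ mol.
Fraction absorbed: 1 − 10^(−0.555) = 0.7214.
Photons absorbed: 0.7214 × 1.181×10⁻⁴ = 8.520×10⁻⁵ mol.
Φ = 8.04×10⁻⁵ mol / 8.520×10⁻⁵ mol photons = 0.94.

Φ = 0.94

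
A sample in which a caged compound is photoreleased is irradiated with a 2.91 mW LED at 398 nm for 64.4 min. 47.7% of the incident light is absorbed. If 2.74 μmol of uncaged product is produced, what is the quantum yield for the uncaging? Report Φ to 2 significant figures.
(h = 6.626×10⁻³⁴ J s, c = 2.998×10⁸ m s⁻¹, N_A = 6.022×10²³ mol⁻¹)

Product: 2.74 μmol = 2.74×10⁻⁶ mol.
Photon energy at 398 nm: hc/λ = (6.626×10⁻³⁴)(2.998×10⁸)/(398×10⁻⁹) = 4.991×10⁻¹⁹ J.
Energy delivered: (2.91 mW)(3864 s) = 11.24 J.
Photons incident: 11.24 / 4.991×10⁻¹⁹ = 2.252×10¹⁹, i.e. 2.252×10¹⁹/6.022×10²³ = 3.740×10⁻⁵ mol.
Photons absorbed: 0.477 × 3.740×10⁻⁵ = 1.784×10⁻⁵ mol.
Φ = 2.74×10⁻⁶ mol / 1.784×10⁻⁵ mol photons = 0.15.

Φ = 0.15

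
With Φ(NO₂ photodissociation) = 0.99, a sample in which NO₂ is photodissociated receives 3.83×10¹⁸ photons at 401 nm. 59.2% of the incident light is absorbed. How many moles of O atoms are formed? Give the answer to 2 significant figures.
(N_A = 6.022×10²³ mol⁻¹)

3.7×10⁻⁶ mol

Moles of photons: 3.83×10¹⁸ / 6.022×10²³ = 6.360×10⁻⁶ mol.
Photons absorbed: 0.592 × 6.360×10⁻⁶ = 3.765×10⁻⁶ mol.
Product: Φ × n_abs = 0.99 × 3.765×10⁻⁶ = 3.727×10⁻⁶ mol.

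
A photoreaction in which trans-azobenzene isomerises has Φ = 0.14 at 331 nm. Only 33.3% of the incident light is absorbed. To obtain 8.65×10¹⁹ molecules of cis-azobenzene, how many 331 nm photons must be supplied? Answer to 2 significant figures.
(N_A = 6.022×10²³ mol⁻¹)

Product: 8.65×10¹⁹ / 6.022×10²³ = 1.436×10⁻⁴ mol.
Photons that must be absorbed: 1.436×10⁻⁴ / 0.14 = 0.001026 mol.
Incident photons needed: 0.001026 / 0.333 = 0.003081 mol.
Photon count: 0.003081 × 6.022×10²³ = 1.9×10²¹.

1.9×10²¹ photons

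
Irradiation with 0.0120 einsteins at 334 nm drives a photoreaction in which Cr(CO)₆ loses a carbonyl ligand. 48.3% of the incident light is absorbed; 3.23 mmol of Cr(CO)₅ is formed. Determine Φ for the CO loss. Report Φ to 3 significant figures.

Product: 3.23 mmol = 0.00323 mol.
Photons absorbed: 0.483 × 0.0120 = 0.005796 mol.
Φ = 0.00323 mol / 0.005796 mol photons = 0.557.

Φ = 0.557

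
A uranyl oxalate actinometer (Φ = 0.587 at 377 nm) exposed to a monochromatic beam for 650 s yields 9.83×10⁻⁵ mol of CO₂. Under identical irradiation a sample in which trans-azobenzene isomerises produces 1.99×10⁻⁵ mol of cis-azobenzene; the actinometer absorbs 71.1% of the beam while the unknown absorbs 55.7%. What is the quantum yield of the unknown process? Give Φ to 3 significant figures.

Photons absorbed by the actinometer: 9.83×10⁻⁵ / 0.587 = 1.675×10⁻⁴ mol.
Incident flux: 1.675×10⁻⁴ / 0.711 = 2.356×10⁻⁴ einstein.
Absorbed by unknown: 0.557 × 2.356×10⁻⁴ = 1.312×10⁻⁴ mol.
Φ(unknown) = 1.99×10⁻⁵ / 1.312×10⁻⁴ = 0.152.

Φ = 0.152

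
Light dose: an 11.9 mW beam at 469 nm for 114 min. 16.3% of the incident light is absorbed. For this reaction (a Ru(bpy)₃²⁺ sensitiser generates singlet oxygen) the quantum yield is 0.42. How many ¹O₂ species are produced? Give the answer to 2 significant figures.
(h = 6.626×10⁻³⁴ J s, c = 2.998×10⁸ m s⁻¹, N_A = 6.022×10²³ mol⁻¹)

Photon energy at 469 nm: hc/λ = (6.626×10⁻³⁴)(2.998×10⁸)/(469×10⁻⁹) = 4.236×10⁻¹⁹ J.
Energy delivered: (11.9 mW)(6840 s) = 81.40 J.
Photons incident: 81.40 / 4.236×10⁻¹⁹ = 1.922×10²⁰, i.e. 1.922×10²⁰/6.022×10²³ = 3.192×10⁻⁴ mol.
Photons absorbed: 0.163 × 3.192×10⁻⁴ = 5.203×10⁻⁵ mol.
Product: Φ × n_abs = 0.42 × 5.203×10⁻⁵ = 2.185×10⁻⁵ mol.
As a count: 2.185×10⁻⁵ × 6.022×10²³ = 1.3×10¹⁹.

1.3×10¹⁹ species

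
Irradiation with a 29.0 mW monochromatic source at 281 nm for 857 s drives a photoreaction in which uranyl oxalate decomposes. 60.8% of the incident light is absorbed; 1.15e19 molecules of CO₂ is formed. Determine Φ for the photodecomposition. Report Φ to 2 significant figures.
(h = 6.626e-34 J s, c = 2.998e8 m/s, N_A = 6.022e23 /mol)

Product: 1.15e19 / 6.022e23 = 1.910e-5 mol.
Photon energy at 281 nm: hc/λ = (6.626e-34)(2.998e8)/(281e-9) = 7.069e-19 J.
Energy delivered: (29.0 mW)(857 s) = 24.85 J.
Photons incident: 24.85 / 7.069e-19 = 3.515e19, i.e. 3.515e19/6.022e23 = 5.837e-5 mol.
Photons absorbed: 0.608 × 5.837e-5 = 3.549e-5 mol.
Φ = 1.910e-5 mol / 3.549e-5 mol photons = 0.54.

Φ = 0.54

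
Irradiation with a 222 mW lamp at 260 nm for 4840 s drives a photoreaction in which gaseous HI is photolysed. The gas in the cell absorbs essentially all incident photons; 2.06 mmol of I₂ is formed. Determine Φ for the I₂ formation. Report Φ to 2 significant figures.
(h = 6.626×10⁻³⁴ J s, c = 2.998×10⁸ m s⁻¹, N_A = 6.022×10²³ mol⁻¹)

Φ = 0.88

Product: 2.06 mmol = 0.00206 mol.
Photon energy at 260 nm: hc/λ = (6.626×10⁻³⁴)(2.998×10⁸)/(260×10⁻⁹) = 7.640×10⁻¹⁹ J.
Energy delivered: (222 mW)(4840 s) = 1074 J.
Photons incident: 1074 / 7.640×10⁻¹⁹ = 1.406×10²¹, i.e. 1.406×10²¹/6.022×10²³ = 0.002335 mol.
Φ = 0.00206 mol / 0.002335 mol photons = 0.88.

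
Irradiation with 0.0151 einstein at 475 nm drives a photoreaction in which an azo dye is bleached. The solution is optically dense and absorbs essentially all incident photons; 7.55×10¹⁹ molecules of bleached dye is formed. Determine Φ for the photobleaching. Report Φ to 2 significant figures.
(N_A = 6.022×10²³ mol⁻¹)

Product: 7.55×10¹⁹ / 6.022×10²³ = 1.254×10⁻⁴ mol.
Φ = 1.254×10⁻⁴ mol / 0.0151 mol photons = 0.0083.

Φ = 0.0083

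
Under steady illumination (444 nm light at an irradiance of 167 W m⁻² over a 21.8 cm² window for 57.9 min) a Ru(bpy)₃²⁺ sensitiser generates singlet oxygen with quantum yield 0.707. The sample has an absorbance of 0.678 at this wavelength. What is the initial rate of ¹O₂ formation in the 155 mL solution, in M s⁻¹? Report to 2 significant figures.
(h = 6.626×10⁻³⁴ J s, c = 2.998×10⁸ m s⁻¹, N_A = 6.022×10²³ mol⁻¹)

Photon energy at 444 nm: hc/λ = (6.626×10⁻³⁴)(2.998×10⁸)/(444×10⁻⁹) = 4.474×10⁻¹⁹ J.
Energy delivered: (167 W m⁻²)(21.8×10⁻⁴ m²)(3474 s) = 1265 J.
Photons incident: 1265 / 4.474×10⁻¹⁹ = 2.827×10²¹, i.e. 2.827×10²¹/6.022×10²³ = 0.004694 mol.
Fraction absorbed: 1 − 10^(−0.678) = 0.7901.
Photons absorbed: 0.7901 × 0.004694 = 0.003709 mol.
Product formed: 0.707 × 0.003709 = 0.002622 mol.
Rate: 0.002622 mol / (3474 s × 0.155 L) = 4.9×10⁻⁶ M s⁻¹.

4.9×10⁻⁶ M s⁻¹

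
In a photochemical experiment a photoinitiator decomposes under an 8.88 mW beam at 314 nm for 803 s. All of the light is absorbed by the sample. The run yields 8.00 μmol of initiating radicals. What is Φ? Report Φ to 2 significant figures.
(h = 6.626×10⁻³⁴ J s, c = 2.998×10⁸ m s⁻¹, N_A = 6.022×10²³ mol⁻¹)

Φ = 0.43

Product: 8.00 μmol = 8.00×10⁻⁶ mol.
Photon energy at 314 nm: hc/λ = (6.626×10⁻³⁴)(2.998×10⁸)/(314×10⁻⁹) = 6.326×10⁻¹⁹ J.
Energy delivered: (8.88 mW)(803 s) = 7.131 J.
Photons incident: 7.131 / 6.326×10⁻¹⁹ = 1.127×10¹⁹, i.e. 1.127×10¹⁹/6.022×10²³ = 1.871×10⁻⁵ mol.
Φ = 8.00×10⁻⁶ mol / 1.871×10⁻⁵ mol photons = 0.43.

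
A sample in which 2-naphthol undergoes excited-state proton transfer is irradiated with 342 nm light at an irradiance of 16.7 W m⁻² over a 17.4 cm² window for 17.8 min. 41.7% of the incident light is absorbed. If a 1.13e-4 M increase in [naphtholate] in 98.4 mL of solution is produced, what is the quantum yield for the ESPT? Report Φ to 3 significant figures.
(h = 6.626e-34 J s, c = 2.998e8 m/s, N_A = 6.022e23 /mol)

Product: (1.13e-4 M)(0.0984 L) = 1.112e-5 mol.
Photon energy at 342 nm: hc/λ = (6.626e-34)(2.998e8)/(342e-9) = 5.808e-19 J.
Energy delivered: (16.7 W m⁻²)(17.4e-4 m²)(1068 s) = 31.03 J.
Photons incident: 31.03 / 5.808e-19 = 5.343e19, i.e. 5.343e19/6.022e23 = 8.872e-5 mol.
Photons absorbed: 0.417 × 8.872e-5 = 3.700e-5 mol.
Φ = 1.112e-5 mol / 3.700e-5 mol photons = 0.301.

Φ = 0.301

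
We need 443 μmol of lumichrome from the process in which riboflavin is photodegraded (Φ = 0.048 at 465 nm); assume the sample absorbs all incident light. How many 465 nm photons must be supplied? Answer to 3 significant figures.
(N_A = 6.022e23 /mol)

5.56e21 photons

Product: 443 μmol = 4.43e-4 mol.
Photons that must be absorbed: 4.43e-4 / 0.048 = 0.009229 mol.
Photon count: 0.009229 × 6.022e23 = 5.56e21.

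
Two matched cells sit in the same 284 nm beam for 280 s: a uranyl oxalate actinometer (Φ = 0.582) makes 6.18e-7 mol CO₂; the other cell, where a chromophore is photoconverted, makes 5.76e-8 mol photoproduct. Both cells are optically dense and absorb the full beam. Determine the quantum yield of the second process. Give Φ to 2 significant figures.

Photons absorbed by the actinometer: 6.18e-7 / 0.582 = 1.062e-6 mol.
Φ(unknown) = 5.76e-8 / 1.062e-6 = 0.054.

Φ = 0.054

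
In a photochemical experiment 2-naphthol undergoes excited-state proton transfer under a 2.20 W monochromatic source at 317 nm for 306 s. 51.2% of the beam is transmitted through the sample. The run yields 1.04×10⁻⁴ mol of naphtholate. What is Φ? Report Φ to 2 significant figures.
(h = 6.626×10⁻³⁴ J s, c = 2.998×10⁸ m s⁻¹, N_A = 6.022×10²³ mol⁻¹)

Photon energy at 317 nm: hc/λ = (6.626×10⁻³⁴)(2.998×10⁸)/(317×10⁻⁹) = 6.266×10⁻¹⁹ J.
Energy delivered: (2.20 W)(306 s) = 673.2 J.
Photons incident: 673.2 / 6.266×10⁻¹⁹ = 1.074×10²¹, i.e. 1.074×10²¹/6.022×10²³ = 0.001783 mol.
Fraction absorbed: 1 − 51.2/100 = 0.4880.
Photons absorbed: 0.4880 × 0.001783 = 8.701×10⁻⁴ mol.
Φ = 1.04×10⁻⁴ mol / 8.701×10⁻⁴ mol photons = 0.12.

Φ = 0.12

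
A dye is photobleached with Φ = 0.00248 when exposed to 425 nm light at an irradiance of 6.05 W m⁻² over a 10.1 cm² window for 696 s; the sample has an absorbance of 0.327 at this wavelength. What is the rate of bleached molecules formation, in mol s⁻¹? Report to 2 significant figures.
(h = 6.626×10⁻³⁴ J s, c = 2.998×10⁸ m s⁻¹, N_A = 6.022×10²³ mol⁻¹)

2.8×10⁻¹¹ mol s⁻¹

Photon energy at 425 nm: hc/λ = (6.626×10⁻³⁴)(2.998×10⁸)/(425×10⁻⁹) = 4.674×10⁻¹⁹ J.
Energy delivered: (6.05 W m⁻²)(10.1×10⁻⁴ m²)(696 s) = 4.253 J.
Photons incident: 4.253 / 4.674×10⁻¹⁹ = 9.099×10¹⁸, i.e. 9.099×10¹⁸/6.022×10²³ = 1.511×10⁻⁵ mol.
Fraction absorbed: 1 − 10^(−0.327) = 0.5290.
Photons absorbed: 0.5290 × 1.511×10⁻⁵ = 7.993×10⁻⁶ mol.
Product formed: 0.00248 × 7.993×10⁻⁶ = 1.982×10⁻⁸ mol.
Rate: 1.982×10⁻⁸ / 696 s = 2.8×10⁻¹¹ mol s⁻¹.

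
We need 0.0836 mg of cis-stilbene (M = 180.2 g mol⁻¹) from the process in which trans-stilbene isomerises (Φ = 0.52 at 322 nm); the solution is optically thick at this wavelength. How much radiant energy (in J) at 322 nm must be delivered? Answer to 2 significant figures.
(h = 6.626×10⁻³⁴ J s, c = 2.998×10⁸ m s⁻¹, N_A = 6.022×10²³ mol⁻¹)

Product: 0.0836 mg / 180.2 g mol⁻¹ = 4.639×10⁻⁷ mol.
Photons that must be absorbed: 4.639×10⁻⁷ / 0.52 = 8.921×10⁻⁷ mol.
Photon energy: hc/λ = 6.169×10⁻¹⁹ J; per mole, 3.715×10⁵ J mol⁻¹.
Energy required: 8.921×10⁻⁷ × 3.715×10⁵ = 0.33 J.

0.33 J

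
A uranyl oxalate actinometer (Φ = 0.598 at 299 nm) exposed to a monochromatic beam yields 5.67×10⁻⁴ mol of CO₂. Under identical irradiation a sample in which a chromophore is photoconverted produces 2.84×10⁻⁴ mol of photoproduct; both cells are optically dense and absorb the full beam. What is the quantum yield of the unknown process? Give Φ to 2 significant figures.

Photons absorbed by the actinometer: 5.67×10⁻⁴ / 0.598 = 9.482×10⁻⁴ mol.
Φ(unknown) = 2.84×10⁻⁴ / 9.482×10⁻⁴ = 0.30.

Φ = 0.30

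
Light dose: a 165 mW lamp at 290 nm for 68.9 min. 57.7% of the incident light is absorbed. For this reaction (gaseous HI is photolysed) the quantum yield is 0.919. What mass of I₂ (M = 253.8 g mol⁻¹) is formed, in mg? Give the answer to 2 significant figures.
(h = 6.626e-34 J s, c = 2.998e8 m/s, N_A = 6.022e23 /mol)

Photon energy at 290 nm: hc/λ = (6.626e-34)(2.998e8)/(290e-9) = 6.850e-19 J.
Energy delivered: (165 mW)(4134 s) = 682.1 J.
Photons incident: 682.1 / 6.850e-19 = 9.958e20, i.e. 9.958e20/6.022e23 = 0.001654 mol.
Photons absorbed: 0.577 × 0.001654 = 9.544e-4 mol.
Product: Φ × n_abs = 0.919 × 9.544e-4 = 8.771e-4 mol.
Mass: 8.771e-4 × 253.8 = 0.2226 g = 220 mg.

220 mg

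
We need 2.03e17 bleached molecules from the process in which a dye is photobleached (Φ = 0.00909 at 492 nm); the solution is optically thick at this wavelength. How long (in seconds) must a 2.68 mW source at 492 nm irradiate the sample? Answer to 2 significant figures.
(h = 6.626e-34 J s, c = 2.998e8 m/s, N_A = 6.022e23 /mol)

t ≈ 3400 s

Product: 2.03e17 / 6.022e23 = 3.371e-7 mol.
Photons that must be absorbed: 3.371e-7 / 0.00909 = 3.708e-5 mol.
Photon energy: hc/λ = 4.038e-19 J; per mole, 2.432e5 J mol⁻¹.
Energy required: 3.708e-5 × 2.432e5 = 9.018 J.
Time: 9.018 J / 0.00268 W = 3400 s.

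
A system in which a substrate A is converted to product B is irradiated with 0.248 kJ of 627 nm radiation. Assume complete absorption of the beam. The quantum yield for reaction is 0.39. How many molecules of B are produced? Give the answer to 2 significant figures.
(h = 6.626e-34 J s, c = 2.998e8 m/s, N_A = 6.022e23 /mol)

3.1e20 molecules

Photon energy at 627 nm: hc/λ = (6.626e-34)(2.998e8)/(627e-9) = 3.168e-19 J.
Incident energy: 0.248 kJ = 248 J.
Photons incident: 248 / 3.168e-19 = 7.828e20, i.e. 7.828e20/6.022e23 = 0.001300 mol.
Product: Φ × n_abs = 0.39 × 0.001300 = 5.070e-4 mol.
As a count: 5.070e-4 × 6.022e23 = 3.1e20.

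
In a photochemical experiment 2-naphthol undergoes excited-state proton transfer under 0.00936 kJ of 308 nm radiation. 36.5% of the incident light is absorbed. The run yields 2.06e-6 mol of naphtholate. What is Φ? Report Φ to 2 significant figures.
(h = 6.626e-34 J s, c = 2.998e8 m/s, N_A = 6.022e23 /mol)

Photon energy at 308 nm: hc/λ = (6.626e-34)(2.998e8)/(308e-9) = 6.450e-19 J.
Incident energy: 0.00936 kJ = 9.36 J.
Photons incident: 9.36 / 6.450e-19 = 1.451e19, i.e. 1.451e19/6.022e23 = 2.409e-5 mol.
Photons absorbed: 0.365 × 2.409e-5 = 8.793e-6 mol.
Φ = 2.06e-6 mol / 8.793e-6 mol photons = 0.23.

Φ = 0.23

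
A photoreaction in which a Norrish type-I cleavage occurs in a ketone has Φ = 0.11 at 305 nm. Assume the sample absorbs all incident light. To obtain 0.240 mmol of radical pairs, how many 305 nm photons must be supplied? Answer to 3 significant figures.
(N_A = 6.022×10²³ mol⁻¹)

1.31×10²¹ photons

Product: 0.240 mmol = 2.40×10⁻⁴ mol.
Photons that must be absorbed: 2.40×10⁻⁴ / 0.11 = 0.002182 mol.
Photon count: 0.002182 × 6.022×10²³ = 1.31×10²¹.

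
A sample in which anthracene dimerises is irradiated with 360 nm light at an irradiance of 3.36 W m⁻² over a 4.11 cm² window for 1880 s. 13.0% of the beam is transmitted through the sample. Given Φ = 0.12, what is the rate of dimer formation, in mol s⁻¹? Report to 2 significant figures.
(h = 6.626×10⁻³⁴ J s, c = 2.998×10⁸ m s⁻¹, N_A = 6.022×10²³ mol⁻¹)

4.3×10⁻¹⁰ mol s⁻¹

Photon energy at 360 nm: hc/λ = (6.626×10⁻³⁴)(2.998×10⁸)/(360×10⁻⁹) = 5.518×10⁻¹⁹ J.
Energy delivered: (3.36 W m⁻²)(4.11×10⁻⁴ m²)(1880 s) = 2.596 J.
Photons incident: 2.596 / 5.518×10⁻¹⁹ = 4.705×10¹⁸, i.e. 4.705×10¹⁸/6.022×10²³ = 7.813×10⁻⁶ mol.
Fraction absorbed: 1 − 13.0/100 = 0.8700.
Photons absorbed: 0.8700 × 7.813×10⁻⁶ = 6.797×10⁻⁶ mol.
Product formed: 0.12 × 6.797×10⁻⁶ = 8.156×10⁻⁷ mol.
Rate: 8.156×10⁻⁷ / 1880 s = 4.3×10⁻¹⁰ mol s⁻¹.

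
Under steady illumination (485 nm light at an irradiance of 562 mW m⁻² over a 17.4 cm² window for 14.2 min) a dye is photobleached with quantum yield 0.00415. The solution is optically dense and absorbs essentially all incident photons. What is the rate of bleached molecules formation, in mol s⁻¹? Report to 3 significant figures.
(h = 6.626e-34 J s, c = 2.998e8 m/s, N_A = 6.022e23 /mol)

Photon energy at 485 nm: hc/λ = (6.626e-34)(2.998e8)/(485e-9) = 4.096e-19 J.
Energy delivered: (562 mW m⁻²)(17.4e-4 m²)(852 s) = 0.8332 J.
Photons incident: 0.8332 / 4.096e-19 = 2.034e18, i.e. 2.034e18/6.022e23 = 3.378e-6 mol.
Product formed: 0.00415 × 3.378e-6 = 1.402e-8 mol.
Rate: 1.402e-8 / 852 s = 1.65e-11 mol s⁻¹.

1.65e-11 mol s⁻¹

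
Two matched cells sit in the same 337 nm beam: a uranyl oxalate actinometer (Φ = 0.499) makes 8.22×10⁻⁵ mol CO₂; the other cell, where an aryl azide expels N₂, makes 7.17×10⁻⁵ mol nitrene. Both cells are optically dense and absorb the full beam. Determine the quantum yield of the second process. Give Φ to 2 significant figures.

Photons absorbed by the actinometer: 8.22×10⁻⁵ / 0.499 = 1.647×10⁻⁴ mol.
Φ(unknown) = 7.17×10⁻⁵ / 1.647×10⁻⁴ = 0.44.

Φ = 0.44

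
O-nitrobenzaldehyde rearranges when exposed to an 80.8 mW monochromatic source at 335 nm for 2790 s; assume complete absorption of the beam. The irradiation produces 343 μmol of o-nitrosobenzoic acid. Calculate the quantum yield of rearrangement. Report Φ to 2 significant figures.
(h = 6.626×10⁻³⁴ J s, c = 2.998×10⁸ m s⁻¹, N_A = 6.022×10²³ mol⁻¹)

Φ = 0.54

Product: 343 μmol = 3.43×10⁻⁴ mol.
Photon energy at 335 nm: hc/λ = (6.626×10⁻³⁴)(2.998×10⁸)/(335×10⁻⁹) = 5.930×10⁻¹⁹ J.
Energy delivered: (80.8 mW)(2790 s) = 225.4 J.
Photons incident: 225.4 / 5.930×10⁻¹⁹ = 3.801×10²⁰, i.e. 3.801×10²⁰/6.022×10²³ = 6.312×10⁻⁴ mol.
Φ = 3.43×10⁻⁴ mol / 6.312×10⁻⁴ mol photons = 0.54.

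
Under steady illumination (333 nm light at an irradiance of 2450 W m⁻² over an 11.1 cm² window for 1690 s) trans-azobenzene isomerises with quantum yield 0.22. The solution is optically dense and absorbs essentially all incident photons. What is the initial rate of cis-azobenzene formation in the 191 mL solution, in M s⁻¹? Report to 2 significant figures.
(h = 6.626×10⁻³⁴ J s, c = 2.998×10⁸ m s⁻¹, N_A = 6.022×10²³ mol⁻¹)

8.7×10⁻⁶ M s⁻¹

Photon energy at 333 nm: hc/λ = (6.626×10⁻³⁴)(2.998×10⁸)/(333×10⁻⁹) = 5.965×10⁻¹⁹ J.
Energy delivered: (2450 W m⁻²)(11.1×10⁻⁴ m²)(1690 s) = 4596 J.
Photons incident: 4596 / 5.965×10⁻¹⁹ = 7.705×10²¹, i.e. 7.705×10²¹/6.022×10²³ = 0.01279 mol.
Product formed: 0.22 × 0.01279 = 0.002814 mol.
Rate: 0.002814 mol / (1690 s × 0.191 L) = 8.7×10⁻⁶ M s⁻¹.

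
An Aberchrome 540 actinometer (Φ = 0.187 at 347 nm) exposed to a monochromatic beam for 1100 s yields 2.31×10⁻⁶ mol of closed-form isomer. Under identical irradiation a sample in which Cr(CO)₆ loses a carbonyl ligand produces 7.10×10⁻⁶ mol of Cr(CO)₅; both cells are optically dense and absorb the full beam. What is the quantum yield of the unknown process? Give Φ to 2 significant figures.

Photons absorbed by the actinometer: 2.31×10⁻⁶ / 0.187 = 1.235×10⁻⁵ mol.
Φ(unknown) = 7.10×10⁻⁶ / 1.235×10⁻⁵ = 0.57.

Φ = 0.57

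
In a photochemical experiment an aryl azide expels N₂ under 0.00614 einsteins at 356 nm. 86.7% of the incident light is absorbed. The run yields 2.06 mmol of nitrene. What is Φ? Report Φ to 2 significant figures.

Φ = 0.39

Product: 2.06 mmol = 0.00206 mol.
Photons absorbed: 0.867 × 0.00614 = 0.005323 mol.
Φ = 0.00206 mol / 0.005323 mol photons = 0.39.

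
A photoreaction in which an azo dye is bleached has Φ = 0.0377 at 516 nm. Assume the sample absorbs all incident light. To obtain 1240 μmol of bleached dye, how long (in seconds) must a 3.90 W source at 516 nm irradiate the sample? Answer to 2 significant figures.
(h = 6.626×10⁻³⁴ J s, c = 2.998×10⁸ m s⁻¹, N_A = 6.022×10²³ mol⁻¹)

Product: 1240 μmol = 0.00124 mol.
Photons that must be absorbed: 0.00124 / 0.0377 = 0.03289 mol.
Photon energy: hc/λ = 3.850×10⁻¹⁹ J; per mole, 2.318×10⁵ J mol⁻¹.
Energy required: 0.03289 × 2.318×10⁵ = 7624 J.
Time: 7624 J / 3.9 W = 2000 s.

t ≈ 2000 s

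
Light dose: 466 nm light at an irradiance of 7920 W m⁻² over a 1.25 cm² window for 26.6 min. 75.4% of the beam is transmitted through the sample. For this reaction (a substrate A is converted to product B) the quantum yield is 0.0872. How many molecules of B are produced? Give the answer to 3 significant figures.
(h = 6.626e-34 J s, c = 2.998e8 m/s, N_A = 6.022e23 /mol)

Photon energy at 466 nm: hc/λ = (6.626e-34)(2.998e8)/(466e-9) = 4.263e-19 J.
Energy delivered: (7920 W m⁻²)(1.25e-4 m²)(1596 s) = 1580 J.
Photons incident: 1580 / 4.263e-19 = 3.706e21, i.e. 3.706e21/6.022e23 = 0.006154 mol.
Fraction absorbed: 1 − 75.4/100 = 0.2460.
Photons absorbed: 0.2460 × 0.006154 = 0.001514 mol.
Product: Φ × n_abs = 0.0872 × 0.001514 = 1.320e-4 mol.
As a count: 1.320e-4 × 6.022e23 = 7.95e19.

7.95e19 molecules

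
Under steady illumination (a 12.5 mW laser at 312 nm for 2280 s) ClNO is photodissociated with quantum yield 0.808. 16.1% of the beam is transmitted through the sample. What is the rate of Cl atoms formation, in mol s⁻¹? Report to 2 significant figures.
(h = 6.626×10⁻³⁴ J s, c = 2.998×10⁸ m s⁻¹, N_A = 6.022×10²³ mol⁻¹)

2.2×10⁻⁸ mol s⁻¹

Photon energy at 312 nm: hc/λ = (6.626×10⁻³⁴)(2.998×10⁸)/(312×10⁻⁹) = 6.367×10⁻¹⁹ J.
Energy delivered: (12.5 mW)(2280 s) = 28.50 J.
Photons incident: 28.50 / 6.367×10⁻¹⁹ = 4.476×10¹⁹, i.e. 4.476×10¹⁹/6.022×10²³ = 7.433×10⁻⁵ mol.
Fraction absorbed: 1 − 16.1/100 = 0.8390.
Photons absorbed: 0.8390 × 7.433×10⁻⁵ = 6.236×10⁻⁵ mol.
Product formed: 0.808 × 6.236×10⁻⁵ = 5.039×10⁻⁵ mol.
Rate: 5.039×10⁻⁵ / 2280 s = 2.2×10⁻⁸ mol s⁻¹.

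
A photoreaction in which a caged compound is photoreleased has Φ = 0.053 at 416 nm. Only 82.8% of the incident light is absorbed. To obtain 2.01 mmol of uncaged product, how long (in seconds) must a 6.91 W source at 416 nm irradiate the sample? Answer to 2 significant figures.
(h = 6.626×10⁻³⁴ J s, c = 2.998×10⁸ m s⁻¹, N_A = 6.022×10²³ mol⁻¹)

Product: 2.01 mmol = 0.00201 mol.
Photons that must be absorbed: 0.00201 / 0.053 = 0.03792 mol.
Incident photons needed: 0.03792 / 0.828 = 0.04580 mol.
Photon energy: hc/λ = 4.775×10⁻¹⁹ J; per mole, 2.876×10⁵ J mol⁻¹.
Energy required: 0.04580 × 2.876×10⁵ = 1.317×10⁴ J.
Time: 1.317×10⁴ J / 6.91 W = 1900 s.

t ≈ 1900 s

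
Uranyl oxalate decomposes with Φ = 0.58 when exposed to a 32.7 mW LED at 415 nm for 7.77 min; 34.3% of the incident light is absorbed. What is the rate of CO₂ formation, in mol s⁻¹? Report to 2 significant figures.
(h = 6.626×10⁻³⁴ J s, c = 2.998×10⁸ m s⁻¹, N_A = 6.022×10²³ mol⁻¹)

Photon energy at 415 nm: hc/λ = (6.626×10⁻³⁴)(2.998×10⁸)/(415×10⁻⁹) = 4.787×10⁻¹⁹ J.
Energy delivered: (32.7 mW)(466.2 s) = 15.24 J.
Photons incident: 15.24 / 4.787×10⁻¹⁹ = 3.184×10¹⁹, i.e. 3.184×10¹⁹/6.022×10²³ = 5.287×10⁻⁵ mol.
Photons absorbed: 0.343 × 5.287×10⁻⁵ = 1.813×10⁻⁵ mol.
Product formed: 0.58 × 1.813×10⁻⁵ = 1.052×10⁻⁵ mol.
Rate: 1.052×10⁻⁵ / 466.2 s = 2.3×10⁻⁸ mol s⁻¹.

2.3×10⁻⁸ mol s⁻¹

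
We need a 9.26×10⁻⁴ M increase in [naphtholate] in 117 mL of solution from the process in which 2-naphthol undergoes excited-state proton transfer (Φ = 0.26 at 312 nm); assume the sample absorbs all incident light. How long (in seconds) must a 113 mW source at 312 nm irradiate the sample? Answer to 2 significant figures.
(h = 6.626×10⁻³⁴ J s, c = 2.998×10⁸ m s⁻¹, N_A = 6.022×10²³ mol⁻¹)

t ≈ 1400 s

Product: (9.26×10⁻⁴ M)(0.117 L) = 1.083×10⁻⁴ mol.
Photons that must be absorbed: 1.083×10⁻⁴ / 0.26 = 4.165×10⁻⁴ mol.
Photon energy: hc/λ = 6.367×10⁻¹⁹ J; per mole, 3.834×10⁵ J mol⁻¹.
Energy required: 4.165×10⁻⁴ × 3.834×10⁵ = 159.7 J.
Time: 159.7 J / 0.113 W = 1400 s.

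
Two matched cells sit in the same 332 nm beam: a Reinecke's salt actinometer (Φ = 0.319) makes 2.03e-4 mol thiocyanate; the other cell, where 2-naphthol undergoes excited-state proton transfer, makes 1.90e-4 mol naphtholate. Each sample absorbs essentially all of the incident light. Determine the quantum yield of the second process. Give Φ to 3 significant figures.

Φ = 0.299

Photons absorbed by the actinometer: 2.03e-4 / 0.319 = 6.364e-4 mol.
Φ(unknown) = 1.90e-4 / 6.364e-4 = 0.299.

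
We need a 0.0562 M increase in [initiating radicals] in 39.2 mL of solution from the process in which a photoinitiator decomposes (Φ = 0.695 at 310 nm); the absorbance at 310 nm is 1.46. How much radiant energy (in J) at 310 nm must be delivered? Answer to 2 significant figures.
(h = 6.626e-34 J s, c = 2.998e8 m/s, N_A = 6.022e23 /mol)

Product: (0.0562 M)(0.0392 L) = 0.002203 mol.
Photons that must be absorbed: 0.002203 / 0.695 = 0.003170 mol.
Fraction absorbed: 1 − 10^(−1.46) = 0.9653.
Incident photons needed: 0.003170 / 0.9653 = 0.003284 mol.
Photon energy: hc/λ = 6.408e-19 J; per mole, 3.859e5 J mol⁻¹.
Energy required: 0.003284 × 3.859e5 = 1300 J.

1300 J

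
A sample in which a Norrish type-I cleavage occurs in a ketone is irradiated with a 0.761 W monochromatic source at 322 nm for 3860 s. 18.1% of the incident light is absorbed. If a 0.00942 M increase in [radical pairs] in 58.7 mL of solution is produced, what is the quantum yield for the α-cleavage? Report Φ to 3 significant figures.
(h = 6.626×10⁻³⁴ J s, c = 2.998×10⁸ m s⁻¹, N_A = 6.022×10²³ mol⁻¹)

Φ = 0.386

Product: (0.00942 M)(0.0587 L) = 5.530×10⁻⁴ mol.
Photon energy at 322 nm: hc/λ = (6.626×10⁻³⁴)(2.998×10⁸)/(322×10⁻⁹) = 6.169×10⁻¹⁹ J.
Energy delivered: (0.761 W)(3860 s) = 2937 J.
Photons incident: 2937 / 6.169×10⁻¹⁹ = 4.761×10²¹, i.e. 4.761×10²¹/6.022×10²³ = 0.007906 mol.
Photons absorbed: 0.181 × 0.007906 = 0.001431 mol.
Φ = 5.530×10⁻⁴ mol / 0.001431 mol photons = 0.386.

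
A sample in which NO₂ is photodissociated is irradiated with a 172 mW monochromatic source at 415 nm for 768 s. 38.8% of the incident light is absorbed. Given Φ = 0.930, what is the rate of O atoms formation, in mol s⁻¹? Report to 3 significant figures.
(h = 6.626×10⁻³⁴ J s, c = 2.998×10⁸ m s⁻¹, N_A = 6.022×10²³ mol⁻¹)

2.15×10⁻⁷ mol s⁻¹

Photon energy at 415 nm: hc/λ = (6.626×10⁻³⁴)(2.998×10⁸)/(415×10⁻⁹) = 4.787×10⁻¹⁹ J.
Energy delivered: (172 mW)(768 s) = 132.1 J.
Photons incident: 132.1 / 4.787×10⁻¹⁹ = 2.760×10²⁰, i.e. 2.760×10²⁰/6.022×10²³ = 4.583×10⁻⁴ mol.
Photons absorbed: 0.388 × 4.583×10⁻⁴ = 1.778×10⁻⁴ mol.
Product formed: 0.930 × 1.778×10⁻⁴ = 1.654×10⁻⁴ mol.
Rate: 1.654×10⁻⁴ / 768 s = 2.15×10⁻⁷ mol s⁻¹.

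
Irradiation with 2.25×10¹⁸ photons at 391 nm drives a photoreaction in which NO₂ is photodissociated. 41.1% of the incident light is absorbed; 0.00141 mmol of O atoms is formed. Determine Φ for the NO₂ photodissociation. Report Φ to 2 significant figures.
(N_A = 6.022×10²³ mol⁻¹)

Product: 0.00141 mmol = 1.41×10⁻⁶ mol.
Moles of photons: 2.25×10¹⁸ / 6.022×10²³ = 3.736×10⁻⁶ mol.
Photons absorbed: 0.411 × 3.736×10⁻⁶ = 1.535×10⁻⁶ mol.
Φ = 1.41×10⁻⁶ mol / 1.535×10⁻⁶ mol photons = 0.92.

Φ = 0.92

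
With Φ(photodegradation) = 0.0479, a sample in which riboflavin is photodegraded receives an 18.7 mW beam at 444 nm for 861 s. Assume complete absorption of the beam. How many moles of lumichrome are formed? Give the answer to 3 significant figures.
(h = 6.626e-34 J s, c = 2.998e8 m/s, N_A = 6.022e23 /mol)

2.86e-6 mol

Photon energy at 444 nm: hc/λ = (6.626e-34)(2.998e8)/(444e-9) = 4.474e-19 J.
Energy delivered: (18.7 mW)(861 s) = 16.10 J.
Photons incident: 16.10 / 4.474e-19 = 3.599e19, i.e. 3.599e19/6.022e23 = 5.976e-5 mol.
Product: Φ × n_abs = 0.0479 × 5.976e-5 = 2.863e-6 mol.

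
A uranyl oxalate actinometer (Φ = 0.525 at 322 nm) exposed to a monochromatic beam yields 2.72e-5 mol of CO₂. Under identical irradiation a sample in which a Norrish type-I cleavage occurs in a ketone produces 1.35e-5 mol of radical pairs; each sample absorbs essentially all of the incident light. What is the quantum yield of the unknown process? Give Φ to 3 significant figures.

Φ = 0.261

Photons absorbed by the actinometer: 2.72e-5 / 0.525 = 5.181e-5 mol.
Φ(unknown) = 1.35e-5 / 5.181e-5 = 0.261.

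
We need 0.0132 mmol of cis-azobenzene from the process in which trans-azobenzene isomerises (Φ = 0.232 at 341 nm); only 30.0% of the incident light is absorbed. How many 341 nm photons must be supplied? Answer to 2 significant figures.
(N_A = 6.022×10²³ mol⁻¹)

1.1×10²⁰ photons

Product: 0.0132 mmol = 1.32×10⁻⁵ mol.
Photons that must be absorbed: 1.32×10⁻⁵ / 0.232 = 5.690×10⁻⁵ mol.
Incident photons needed: 5.690×10⁻⁵ / 0.300 = 1.897×10⁻⁴ mol.
Photon count: 1.897×10⁻⁴ × 6.022×10²³ = 1.1×10²⁰.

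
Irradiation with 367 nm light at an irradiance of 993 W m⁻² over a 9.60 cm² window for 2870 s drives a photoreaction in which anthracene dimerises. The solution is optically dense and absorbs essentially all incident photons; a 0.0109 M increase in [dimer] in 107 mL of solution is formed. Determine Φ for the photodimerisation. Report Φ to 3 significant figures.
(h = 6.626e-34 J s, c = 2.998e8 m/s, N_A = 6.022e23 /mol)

Φ = 0.139

Product: (0.0109 M)(0.107 L) = 0.001166 mol.
Photon energy at 367 nm: hc/λ = (6.626e-34)(2.998e8)/(367e-9) = 5.413e-19 J.
Energy delivered: (993 W m⁻²)(9.60e-4 m²)(2870 s) = 2736 J.
Photons incident: 2736 / 5.413e-19 = 5.054e21, i.e. 5.054e21/6.022e23 = 0.008393 mol.
Φ = 0.001166 mol / 0.008393 mol photons = 0.139.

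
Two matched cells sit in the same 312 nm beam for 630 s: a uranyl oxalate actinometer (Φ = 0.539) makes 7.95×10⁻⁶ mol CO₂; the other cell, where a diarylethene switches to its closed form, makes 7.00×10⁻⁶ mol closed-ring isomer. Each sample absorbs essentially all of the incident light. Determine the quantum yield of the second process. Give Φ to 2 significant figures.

Φ = 0.47

Photons absorbed by the actinometer: 7.95×10⁻⁶ / 0.539 = 1.475×10⁻⁵ mol.
Φ(unknown) = 7.00×10⁻⁶ / 1.475×10⁻⁵ = 0.47.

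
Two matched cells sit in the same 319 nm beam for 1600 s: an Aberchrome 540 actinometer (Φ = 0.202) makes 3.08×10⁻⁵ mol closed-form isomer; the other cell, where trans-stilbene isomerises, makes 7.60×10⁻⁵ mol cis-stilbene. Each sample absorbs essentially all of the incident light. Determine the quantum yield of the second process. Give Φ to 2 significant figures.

Φ = 0.50

Photons absorbed by the actinometer: 3.08×10⁻⁵ / 0.202 = 1.525×10⁻⁴ mol.
Φ(unknown) = 7.60×10⁻⁵ / 1.525×10⁻⁴ = 0.50.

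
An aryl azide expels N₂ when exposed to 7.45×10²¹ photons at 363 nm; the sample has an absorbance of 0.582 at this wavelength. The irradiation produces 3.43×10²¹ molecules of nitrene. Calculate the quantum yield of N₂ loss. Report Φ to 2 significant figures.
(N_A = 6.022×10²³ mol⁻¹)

Product: 3.43×10²¹ / 6.022×10²³ = 0.005696 mol.
Moles of photons: 7.45×10²¹ / 6.022×10²³ = 0.01237 mol.
Fraction absorbed: 1 − 10^(−0.582) = 0.7382.
Photons absorbed: 0.7382 × 0.01237 = 0.009132 mol.
Φ = 0.005696 mol / 0.009132 mol photons = 0.62.

Φ = 0.62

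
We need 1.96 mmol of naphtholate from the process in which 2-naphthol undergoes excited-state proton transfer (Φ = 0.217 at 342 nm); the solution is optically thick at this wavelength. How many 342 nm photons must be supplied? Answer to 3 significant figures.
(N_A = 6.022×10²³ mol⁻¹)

5.44×10²¹ photons

Product: 1.96 mmol = 0.00196 mol.
Photons that must be absorbed: 0.00196 / 0.217 = 0.009032 mol.
Photon count: 0.009032 × 6.022×10²³ = 5.44×10²¹.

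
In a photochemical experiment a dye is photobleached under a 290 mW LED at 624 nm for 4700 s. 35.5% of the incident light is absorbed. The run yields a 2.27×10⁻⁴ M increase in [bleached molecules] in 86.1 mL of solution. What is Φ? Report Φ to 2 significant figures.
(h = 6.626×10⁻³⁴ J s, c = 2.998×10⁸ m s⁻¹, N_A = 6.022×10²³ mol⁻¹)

Product: (2.27×10⁻⁴ M)(0.0861 L) = 1.954×10⁻⁵ mol.
Photon energy at 624 nm: hc/λ = (6.626×10⁻³⁴)(2.998×10⁸)/(624×10⁻⁹) = 3.183×10⁻¹⁹ J.
Energy delivered: (290 mW)(4700 s) = 1363 J.
Photons incident: 1363 / 3.183×10⁻¹⁹ = 4.282×10²¹, i.e. 4.282×10²¹/6.022×10²³ = 0.007111 mol.
Photons absorbed: 0.355 × 0.007111 = 0.002524 mol.
Φ = 1.954×10⁻⁵ mol / 0.002524 mol photons = 0.0077.

Φ = 0.0077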